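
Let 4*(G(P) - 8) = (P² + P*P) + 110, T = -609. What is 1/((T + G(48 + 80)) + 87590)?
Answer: 2/190417 ≈ 1.0503e-5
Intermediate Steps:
G(P) = 71/2 + P²/2 (G(P) = 8 + ((P² + P*P) + 110)/4 = 8 + ((P² + P²) + 110)/4 = 8 + (2*P² + 110)/4 = 8 + (110 + 2*P²)/4 = 8 + (55/2 + P²/2) = 71/2 + P²/2)
1/((T + G(48 + 80)) + 87590) = 1/((-609 + (71/2 + (48 + 80)²/2)) + 87590) = 1/((-609 + (71/2 + (½)*128²)) + 87590) = 1/((-609 + (71/2 + (½)*16384)) + 87590) = 1/((-609 + (71/2 + 8192)) + 87590) = 1/((-609 + 16455/2) + 87590) = 1/(15237/2 + 87590) = 1/(190417/2) = 2/190417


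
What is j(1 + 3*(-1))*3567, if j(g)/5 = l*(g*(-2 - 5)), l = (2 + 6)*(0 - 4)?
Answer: -7990080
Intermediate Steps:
l = -32 (l = 8*(-4) = -32)
j(g) = 1120*g (j(g) = 5*(-32*g*(-2 - 5)) = 5*(-32*g*(-7)) = 5*(-(-224)*g) = 5*(224*g) = 1120*g)
j(1 + 3*(-1))*3567 = (1120*(1 + 3*(-1)))*3567 = (1120*(1 - 3))*3567 = (1120*(-2))*3567 = -2240*3567 = -7990080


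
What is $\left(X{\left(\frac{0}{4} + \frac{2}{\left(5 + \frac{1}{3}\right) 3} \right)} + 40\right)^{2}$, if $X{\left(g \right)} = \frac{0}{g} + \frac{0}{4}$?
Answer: $1600$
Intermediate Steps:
$X{\left(g \right)} = 0$ ($X{\left(g \right)} = 0 + 0 \cdot \frac{1}{4} = 0 + 0 = 0$)
$\left(X{\left(\frac{0}{4} + \frac{2}{\left(5 + \frac{1}{3}\right) 3} \right)} + 40\right)^{2} = \left(0 + 40\right)^{2} = 40^{2} = 1600$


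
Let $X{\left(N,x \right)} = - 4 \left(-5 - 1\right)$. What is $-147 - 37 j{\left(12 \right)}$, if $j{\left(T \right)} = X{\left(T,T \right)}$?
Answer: $-1035$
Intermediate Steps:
$X{\left(N,x \right)} = 24$ ($X{\left(N,x \right)} = \left(-4\right) \left(-6\right) = 24$)
$j{\left(T \right)} = 24$
$-147 - 37 j{\left(12 \right)} = -147 - 888 = -1035$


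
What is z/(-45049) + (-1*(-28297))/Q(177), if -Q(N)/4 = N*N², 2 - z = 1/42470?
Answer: -28011362319529/21218623688359980 ≈ -0.0013201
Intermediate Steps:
z = 84939/42470 (z = 2 - 1/42470 = 84939/42470 ≈ 2.0000)
Q(N) = -4*N³ (Q(N) = -4*N*N² = -4*N³)
z/(-45049) + (-1*(-28297))/Q(177) = (84939/42470)/(-45049) + (-1*(-28297))/((-4*177³)) = (84939/42470)*(-1/45049) + 28297/((-4*5545233)) = -84939/1913231030 + 28297/(-22180932) = -84939/1913231030 + 28297*(-1/22180932) = -84939/1913231030 - 28297/22180932 = -28011362319529/21218623688359980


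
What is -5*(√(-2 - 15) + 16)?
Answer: -80 - 5*I*√17 ≈ -80.0 - 20.616*I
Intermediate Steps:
-5*(√(-2 - 15) + 16) = -5*(√(-17) + 16) = -5*(I*√17 + 16) = -5*(16 + I*√17) = -80 - 5*I*√17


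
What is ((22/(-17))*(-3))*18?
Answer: 1188/17 ≈ 69.882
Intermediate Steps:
((22/(-17))*(-3))*18 = ((22*(-1/17))*(-3))*18 = -22/17*(-3)*18 = (66/17)*18 = 1188/17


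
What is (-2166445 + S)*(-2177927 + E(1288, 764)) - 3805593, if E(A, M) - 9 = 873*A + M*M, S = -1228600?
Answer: 1594981545317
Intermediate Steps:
E(A, M) = 9 + M² + 873*A (E(A, M) = 9 + (873*A + M*M) = 9 + (873*A + M²) = 9 + (M² + 873*A) = 9 + M² + 873*A)
(-2166445 + S)*(-2177927 + E(1288, 764)) - 3805593 = (-2166445 - 1228600)*(-2177927 + (9 + 764² + 873*1288)) - 3805593 = -3395045*(-2177927 + (9 + 583696 + 1124424)) - 3805593 = -3395045*(-2177927 + 1708129) - 3805593 = -3395045*(-469798) - 3805593 = 1594985350910 - 3805593 = 1594981545317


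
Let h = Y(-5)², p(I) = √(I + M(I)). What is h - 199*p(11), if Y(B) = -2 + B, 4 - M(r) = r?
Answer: -349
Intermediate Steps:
M(r) = 4 - r
p(I) = 2 (p(I) = √(I + (4 - I)) = √4 = 2)
h = 49 (h = (-2 - 5)² = (-7)² = 49)
h - 199*p(11) = 49 - 199*2 = 49 - 398 = -349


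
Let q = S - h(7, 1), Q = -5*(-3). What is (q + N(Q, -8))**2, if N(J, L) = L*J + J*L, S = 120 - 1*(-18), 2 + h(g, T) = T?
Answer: 10201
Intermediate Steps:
h(g, T) = -2 + T
S = 138 (S = 120 + 18 = 138)
Q = 15
q = 139 (q = 138 - (-2 + 1) = 138 - 1*(-1) = 138 + 1 = 139)
N(J, L) = 2*J*L (N(J, L) = J*L + J*L = 2*J*L)
(q + N(Q, -8))**2 = (139 + 2*15*(-8))**2 = (139 - 240)**2 = (-101)**2 = 10201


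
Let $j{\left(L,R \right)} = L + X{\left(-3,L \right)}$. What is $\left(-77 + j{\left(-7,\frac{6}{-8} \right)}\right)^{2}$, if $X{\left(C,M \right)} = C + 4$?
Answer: $6889$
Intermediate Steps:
$X{\left(C,M \right)} = 4 + C$
$j{\left(L,R \right)} = 1 + L$ ($j{\left(L,R \right)} = L + \left(4 - 3\right) = L + 1 = 1 + L$)
$\left(-77 + j{\left(-7,\frac{6}{-8} \right)}\right)^{2} = \left(-77 + \left(1 - 7\right)\right)^{2} = \left(-77 - 6\right)^{2} = \left(-83\right)^{2} = 6889$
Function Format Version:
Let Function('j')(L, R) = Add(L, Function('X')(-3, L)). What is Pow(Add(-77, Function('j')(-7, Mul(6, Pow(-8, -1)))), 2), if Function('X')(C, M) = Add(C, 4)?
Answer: 6889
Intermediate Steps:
Function('X')(C, M) = Add(4, C)
Function('j')(L, R) = Add(1, L) (Function('j')(L, R) = Add(L, Add(4, -3)) = Add(L, 1) = Add(1, L))
Pow(Add(-77, Function('j')(-7, Mul(6, Pow(-8, -1)))), 2) = Pow(Add(-77, Add(1, -7)), 2) = Pow(Add(-77, -6), 2) = Pow(-83, 2) = 6889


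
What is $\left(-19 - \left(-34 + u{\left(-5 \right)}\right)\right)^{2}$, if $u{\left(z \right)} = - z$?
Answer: $100$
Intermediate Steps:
$\left(-19 - \left(-34 + u{\left(-5 \right)}\right)\right)^{2} = \left(-19 + \left(34 - \left(-1\right) \left(-5\right)\right)\right)^{2} = \left(-19 + \left(34 - 5\right)\right)^{2} = \left(-19 + 29\right)^{2} = 10^{2} = 100$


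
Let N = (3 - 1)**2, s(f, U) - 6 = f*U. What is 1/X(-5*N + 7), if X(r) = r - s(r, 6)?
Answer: 1/59 ≈ 0.016949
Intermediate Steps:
s(f, U) = 6 + U*f (s(f, U) = 6 + f*U = 6 + U*f)
N = 4 (N = 2**2 = 4)
X(r) = -6 - 5*r (X(r) = r - (6 + 6*r) = r + (-6 - 6*r) = -6 - 5*r)
1/X(-5*N + 7) = 1/(-6 - 5*(-5*4 + 7)) = 1/(-6 - 5*(-20 + 7)) = 1/(-6 - 5*(-13)) = 1/(-6 + 65) = 1/59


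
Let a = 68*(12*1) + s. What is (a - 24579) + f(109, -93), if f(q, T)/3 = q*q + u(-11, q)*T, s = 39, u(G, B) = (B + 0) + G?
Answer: -15423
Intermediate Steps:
u(G, B) = B + G
f(q, T) = 3*q² + 3*T*(-11 + q) (f(q, T) = 3*(q*q + (q - 11)*T) = 3*(q² + (-11 + q)*T) = 3*(q² + T*(-11 + q)) = 3*q² + 3*T*(-11 + q))
a = 855 (a = 68*(12*1) + 39 = 68*12 + 39 = 816 + 39 = 855)
(a - 24579) + f(109, -93) = (855 - 24579) + (3*109² + 3*(-93)*(-11 + 109)) = -23724 + (3*11881 + 3*(-93)*98) = -23724 + (35643 - 27342) = -23724 + 8301 = -15423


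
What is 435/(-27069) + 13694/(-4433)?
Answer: -124203747/39998959 ≈ -3.1052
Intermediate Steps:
435/(-27069) + 13694/(-4433) = 435*(-1/27069) + 13694*(-1/4433) = -145/9023 - 13694/4433 = -124203747/39998959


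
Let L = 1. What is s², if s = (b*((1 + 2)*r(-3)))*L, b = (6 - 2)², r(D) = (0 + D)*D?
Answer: 186624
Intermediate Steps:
r(D) = D² (r(D) = D*D = D²)
b = 16 (b = 4² = 16)
s = 432 (s = (16*((1 + 2)*(-3)²))*1 = (16*(3*9))*1 = (16*27)*1 = 432*1 = 432)
s² = 432² = 186624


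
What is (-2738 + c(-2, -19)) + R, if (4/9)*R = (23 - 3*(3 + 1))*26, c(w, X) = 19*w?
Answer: -4265/2 ≈ -2132.5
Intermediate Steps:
R = 1287/2 (R = 9*((23 - 3*(3 + 1))*26)/4 = 9*((23 - 3*4)*26)/4 = 9*((23 - 12)*26)/4 = 9*(11*26)/4 = (9/4)*286 = 1287/2 ≈ 643.50)
(-2738 + c(-2, -19)) + R = (-2738 + 19*(-2)) + 1287/2 = (-2738 - 38) + 1287/2 = -2776 + 1287/2 = -4265/2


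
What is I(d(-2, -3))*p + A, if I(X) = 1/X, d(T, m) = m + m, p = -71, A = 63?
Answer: 449/6 ≈ 74.833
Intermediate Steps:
d(T, m) = 2*m
I(d(-2, -3))*p + A = -71/(2*(-3)) + 63 = -71/(-6) + 63 = -1/6*(-71) + 63 = 71/6 + 63 = 449/6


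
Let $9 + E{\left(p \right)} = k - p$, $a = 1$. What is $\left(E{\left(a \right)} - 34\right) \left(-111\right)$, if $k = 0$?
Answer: $4884$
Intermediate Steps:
$E{\left(p \right)} = -9 - p$ ($E{\left(p \right)} = -9 + \left(0 - p\right) = -9 - p$)
$\left(E{\left(a \right)} - 34\right) \left(-111\right) = \left(\left(-9 - 1\right) - 34\right) \left(-111\right) = \left(-10 - 34\right) \left(-111\right) = \left(-44\right) \left(-111\right) = 4884$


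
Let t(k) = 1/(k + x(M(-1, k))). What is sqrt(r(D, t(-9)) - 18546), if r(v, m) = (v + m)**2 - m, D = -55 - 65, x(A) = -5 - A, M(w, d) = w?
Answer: 2*I*sqrt(174385)/13 ≈ 64.245*I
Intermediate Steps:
D = -120
t(k) = 1/(-4 + k) (t(k) = 1/(k + (-5 - 1*(-1))) = 1/(k + (-5 + 1)) = 1/(k - 4) = 1/(-4 + k))
r(v, m) = (m + v)**2 - m
sqrt(r(D, t(-9)) - 18546) = sqrt(((1/(-4 - 9) - 120)**2 - 1/(-4 - 9)) - 18546) = sqrt(((1/(-13) - 120)**2 - 1/(-13)) - 18546) = sqrt(((-1/13 - 120)**2 - 1*(-1/13)) - 18546) = sqrt(((-1561/13)**2 + 1/13) - 18546) = sqrt((2436721/169 + 1/13) - 18546) = sqrt(2436734/169 - 18546) = sqrt(-697540/169) = 2*I*sqrt(174385)/13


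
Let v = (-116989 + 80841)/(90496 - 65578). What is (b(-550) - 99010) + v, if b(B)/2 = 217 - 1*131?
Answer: -1231440716/12459 ≈ -98840.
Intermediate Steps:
v = -18074/12459 (v = -36148/24918 = -36148*1/24918 = -18074/12459 ≈ -1.4507)
b(B) = 172 (b(B) = 2*(217 - 1*131) = 2*(217 - 131) = 2*86 = 172)
(b(-550) - 99010) + v = (172 - 99010) - 18074/12459 = -98838 - 18074/12459 = -1231440716/12459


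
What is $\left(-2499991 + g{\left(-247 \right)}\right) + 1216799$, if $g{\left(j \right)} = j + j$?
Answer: $-1283686$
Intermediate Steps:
$g{\left(j \right)} = 2 j$
$\left(-2499991 + g{\left(-247 \right)}\right) + 1216799 = \left(-2499991 + 2 \left(-247\right)\right) + 1216799 = \left(-2499991 - 494\right) + 1216799 = -2500485 + 1216799 = -1283686$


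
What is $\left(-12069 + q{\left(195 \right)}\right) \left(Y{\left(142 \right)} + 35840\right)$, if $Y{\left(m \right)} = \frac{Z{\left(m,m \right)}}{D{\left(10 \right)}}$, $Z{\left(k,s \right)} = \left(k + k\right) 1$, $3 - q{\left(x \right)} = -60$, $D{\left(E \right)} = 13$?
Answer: $- \frac{5597245224}{13} \approx -4.3056 \cdot 10^{8}$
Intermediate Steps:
$q{\left(x \right)} = 63$ ($q{\left(x \right)} = 3 - -60 = 3 + 60 = 63$)
$Z{\left(k,s \right)} = 2 k$ ($Z{\left(k,s \right)} = 2 k 1 = 2 k$)
$Y{\left(m \right)} = \frac{2 m}{13}$
$\left(-12069 + q{\left(195 \right)}\right) \left(Y{\left(142 \right)} + 35840\right) = \left(-12069 + 63\right) \left(\frac{2}{13} \cdot 142 + 35840\right) = - 12006 \left(\frac{284}{13} + 35840\right) = \left(-12006\right) \frac{466204}{13} = - \frac{5597245224}{13}$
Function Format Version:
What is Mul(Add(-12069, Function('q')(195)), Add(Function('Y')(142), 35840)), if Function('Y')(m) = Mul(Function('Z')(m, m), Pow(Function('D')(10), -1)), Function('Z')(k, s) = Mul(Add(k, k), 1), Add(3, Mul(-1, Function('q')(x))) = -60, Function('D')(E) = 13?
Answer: Rational(-5597245224, 13) ≈ -4.3056e+8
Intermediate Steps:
Function('q')(x) = 63 (Function('q')(x) = Add(3, Mul(-1, -60)) = Add(3, 60) = 63)
Function('Z')(k, s) = Mul(2, k) (Function('Z')(k, s) = Mul(Mul(2, k), 1) = Mul(2, k))
Function('Y')(m) = Mul(Rational(2, 13), m) (Function('Y')(m) = Mul(Mul(2, m), Pow(13, -1)) = Mul(Mul(2, m), Rational(1, 13)) = Mul(Rational(2, 13), m))
Mul(Add(-12069, Function('q')(195)), Add(Function('Y')(142), 35840)) = Mul(Add(-12069, 63), Add(Mul(Rational(2, 13), 142), 35840)) = Mul(-12006, Add(Rational(284, 13), 35840)) = Mul(-12006, Rational(466204, 13)) = Rational(-5597245224, 13)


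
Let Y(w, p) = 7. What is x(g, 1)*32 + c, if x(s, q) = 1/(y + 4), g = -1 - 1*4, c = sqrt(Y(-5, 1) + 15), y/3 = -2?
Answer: -16 + sqrt(22) ≈ -11.310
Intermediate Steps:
y = -6 (y = 3*(-2) = -6)
c = sqrt(22) (c = sqrt(7 + 15) = sqrt(22) ≈ 4.6904)
g = -5 (g = -1 - 4 = -5)
x(s, q) = -1/2 (x(s, q) = 1/(-6 + 4) = 1/(-2) = -1/2)
x(g, 1)*32 + c = -1/2*32 + sqrt(22) = -16 + sqrt(22)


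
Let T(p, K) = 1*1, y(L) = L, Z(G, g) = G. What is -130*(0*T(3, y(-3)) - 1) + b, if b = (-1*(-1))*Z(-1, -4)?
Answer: 129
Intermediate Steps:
b = -1 (b = -1*(-1)*(-1) = 1*(-1) = -1)
T(p, K) = 1
-130*(0*T(3, y(-3)) - 1) + b = -130*(0*1 - 1) - 1 = -130*(0 - 1) - 1 = -130*(-1) - 1 = 130 - 1 = 129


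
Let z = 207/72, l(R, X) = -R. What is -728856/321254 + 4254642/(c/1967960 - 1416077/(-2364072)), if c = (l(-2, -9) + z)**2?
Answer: 25435974770875199415481668/3581132802815908223 ≈ 7.1028e+6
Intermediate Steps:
z = 23/8 (z = 207*(1/72) = 23/8 ≈ 2.8750)
c = 1521/64 (c = (-1*(-2) + 23/8)**2 = (2 + 23/8)**2 = (39/8)**2 = 1521/64 ≈ 23.766)
-728856/321254 + 4254642/(c/1967960 - 1416077/(-2364072)) = -728856/321254 + 4254642/((1521/64)/1967960 - 1416077/(-2364072)) = -728856*1/321254 + 4254642/((1521/64)*(1/1967960) - 1416077*(-1/2364072)) = -364428/160627 + 4254642/(1521/125949440 + 1416077/2364072) = -364428/160627 + 4254642/(22294712612549/37219193064960) = -364428/160627 + 4254642*(37219193064960/22294712612549) = -364428/160627 + 158354342020287544320/22294712612549 = 25435974770875199415481668/3581132802815908223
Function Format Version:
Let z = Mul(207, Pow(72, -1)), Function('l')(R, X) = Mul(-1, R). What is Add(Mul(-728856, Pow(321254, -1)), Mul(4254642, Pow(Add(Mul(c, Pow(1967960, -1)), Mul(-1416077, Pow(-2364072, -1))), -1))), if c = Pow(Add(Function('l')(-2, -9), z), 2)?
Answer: Rational(25435974770875199415481668, 3581132802815908223) ≈ 7.1028e+6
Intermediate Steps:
z = Rational(23, 8) (z = Mul(207, Rational(1, 72)) = Rational(23, 8) ≈ 2.8750)
c = Rational(1521, 64) (c = Pow(Add(Mul(-1, -2), Rational(23, 8)), 2) = Pow(Add(2, Rational(23, 8)), 2) = Pow(Rational(39, 8), 2) = Rational(1521, 64) ≈ 23.766)
Add(Mul(-728856, Pow(321254, -1)), Mul(4254642, Pow(Add(Mul(c, Pow(1967960, -1)), Mul(-1416077, Pow(-2364072, -1))), -1))) = Add(Mul(-728856, Pow(321254, -1)), Mul(4254642, Pow(Add(Mul(Rational(1521, 64), Pow(1967960, -1)), Mul(-1416077, Pow(-2364072, -1))), -1))) = Add(Mul(-728856, Rational(1, 321254)), Mul(4254642, Pow(Add(Mul(Rational(1521, 64), Rational(1, 1967960)), Mul(-1416077, Rational(-1, 2364072))), -1))) = Add(Rational(-364428, 160627), Mul(4254642, Pow(Add(Rational(1521, 125949440), Rational(1416077, 2364072)), -1))) = Add(Rational(-364428, 160627), Mul(4254642, Pow(Rational(22294712612549, 37219193064960), -1))) = Add(Rational(-364428, 160627), Mul(4254642, Rational(37219193064960, 22294712612549))) = Add(Rational(-364428, 160627), Rational(158354342020287544320, 22294712612549)) = Rational(25435974770875199415481668, 3581132802815908223)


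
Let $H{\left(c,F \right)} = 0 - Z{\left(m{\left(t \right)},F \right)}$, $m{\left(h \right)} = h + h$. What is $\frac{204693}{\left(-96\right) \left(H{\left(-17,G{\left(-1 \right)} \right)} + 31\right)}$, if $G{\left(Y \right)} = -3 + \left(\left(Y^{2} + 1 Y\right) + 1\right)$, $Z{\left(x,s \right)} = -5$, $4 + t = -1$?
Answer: $- \frac{68231}{1152} \approx -59.228$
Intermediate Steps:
$t = -5$ ($t = -4 - 1 = -5$)
$m{\left(h \right)} = 2 h$
$G{\left(Y \right)} = -2 + Y + Y^{2}$ ($G{\left(Y \right)} = -3 + \left(\left(Y^{2} + Y\right) + 1\right) = -3 + \left(\left(Y + Y^{2}\right) + 1\right) = -3 + \left(1 + Y + Y^{2}\right) = -2 + Y + Y^{2}$)
$H{\left(c,F \right)} = 5$ ($H{\left(c,F \right)} = 0 - -5 = 0 + 5 = 5$)
$\frac{204693}{\left(-96\right) \left(H{\left(-17,G{\left(-1 \right)} \right)} + 31\right)} = \frac{204693}{\left(-96\right) \left(5 + 31\right)} = \frac{204693}{\left(-96\right) 36} = \frac{204693}{-3456} = 204693 \left(- \frac{1}{3456}\right) = - \frac{68231}{1152}$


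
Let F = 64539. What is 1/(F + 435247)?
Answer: 1/499786 ≈ 2.0009e-6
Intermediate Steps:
1/(F + 435247) = 1/(64539 + 435247) = 1/499786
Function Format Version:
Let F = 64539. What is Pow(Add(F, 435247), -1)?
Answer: Rational(1, 499786) ≈ 2.0009e-6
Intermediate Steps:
Pow(Add(F, 435247), -1) = Pow(Add(64539, 435247), -1) = Pow(499786, -1) = Rational(1, 499786)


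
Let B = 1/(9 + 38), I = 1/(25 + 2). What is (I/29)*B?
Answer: 1/36801 ≈ 2.7173e-5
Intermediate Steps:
I = 1/27 ≈ 0.037037
B = 1/47 ≈ 0.021277
(I/29)*B = ((1/27)/29)*(1/47) = ((1/29)*(1/27))*(1/47) = (1/783)*(1/47) = 1/36801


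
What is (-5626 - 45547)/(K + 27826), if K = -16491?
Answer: -51173/11335 ≈ -4.5146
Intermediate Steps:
(-5626 - 45547)/(K + 27826) = (-5626 - 45547)/(-16491 + 27826) = -51173/11335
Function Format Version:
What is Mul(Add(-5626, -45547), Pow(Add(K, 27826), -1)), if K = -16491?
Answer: Rational(-51173, 11335) ≈ -4.5146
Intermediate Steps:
Mul(Add(-5626, -45547), Pow(Add(K, 27826), -1)) = Mul(Add(-5626, -45547), Pow(Add(-16491, 27826), -1)) = Mul(-51173, Pow(11335, -1)) = Mul(-51173, Rational(1, 11335)) = Rational(-51173, 11335)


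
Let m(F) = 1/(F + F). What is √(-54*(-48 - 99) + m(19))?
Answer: √11462510/38 ≈ 89.096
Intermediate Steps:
m(F) = 1/(2*F)
√(-54*(-48 - 99) + m(19)) = √(-54*(-48 - 99) + (½)/19) = √(-54*(-147) + (½)*(1/19)) = √(7938 + 1/38) = √(301645/38) = √11462510/38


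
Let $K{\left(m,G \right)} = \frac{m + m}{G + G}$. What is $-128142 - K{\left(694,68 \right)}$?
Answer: $- \frac{4357175}{34} \approx -1.2815 \cdot 10^{5}$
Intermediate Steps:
$K{\left(m,G \right)} = \frac{m}{G}$ ($K{\left(m,G \right)} = \frac{2 m}{2 G} = 2 m \frac{1}{2 G} = \frac{m}{G}$)
$-128142 - K{\left(694,68 \right)} = -128142 - \frac{694}{68} = -128142 - 694 \cdot \frac{1}{68} = -128142 - \frac{347}{34} = - \frac{4357175}{34}$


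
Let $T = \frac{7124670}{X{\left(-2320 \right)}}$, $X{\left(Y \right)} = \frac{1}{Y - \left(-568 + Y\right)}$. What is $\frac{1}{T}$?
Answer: $\frac{1}{4046812560} \approx 2.4711 \cdot 10^{-10}$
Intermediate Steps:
$X{\left(Y \right)} = \frac{1}{568}$
$T = 4046812560$ ($T = 7124670 \frac{1}{\frac{1}{568}} = 7124670 \cdot 568 = 4046812560$)
$\frac{1}{T} = \frac{1}{4046812560}$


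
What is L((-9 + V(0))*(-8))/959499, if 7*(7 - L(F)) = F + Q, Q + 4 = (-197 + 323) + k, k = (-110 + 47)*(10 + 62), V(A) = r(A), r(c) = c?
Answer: 4391/6716493 ≈ 0.00065376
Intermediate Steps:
V(A) = A
k = -4536 (k = -63*72 = -4536)
Q = -4414 (Q = -4 + ((-197 + 323) - 4536) = -4 + (126 - 4536) = -4 - 4410 = -4414)
L(F) = 4463/7 - F/7 (L(F) = 7 - (F - 4414)/7 = 7 - (-4414 + F)/7 = 7 + (4414/7 - F/7) = 4463/7 - F/7)
L((-9 + V(0))*(-8))/959499 = (4463/7 - (-9 + 0)*(-8)/7)/959499 = (4463/7 - (-9)*(-8)/7)*(1/959499) = (4463/7 - ⅐*72)*(1/959499) = (4463/7 - 72/7)*(1/959499) = (4391/7)*(1/959499) = 4391/6716493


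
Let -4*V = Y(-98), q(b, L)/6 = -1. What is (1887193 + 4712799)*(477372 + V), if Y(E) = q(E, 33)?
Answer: 3150661281012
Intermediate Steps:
q(b, L) = -6 (q(b, L) = 6*(-1) = -6)
Y(E) = -6
V = 3/2 (V = -¼*(-6) = 3/2 ≈ 1.5000)
(1887193 + 4712799)*(477372 + V) = (1887193 + 4712799)*(477372 + 3/2) = 6599992*(954747/2) = 3150661281012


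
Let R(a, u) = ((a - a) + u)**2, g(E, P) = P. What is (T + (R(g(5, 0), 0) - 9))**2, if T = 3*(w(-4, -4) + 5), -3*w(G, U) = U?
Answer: 100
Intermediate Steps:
w(G, U) = -U/3
R(a, u) = u**2 (R(a, u) = (0 + u)**2 = u**2)
T = 19 (T = 3*(-1/3*(-4) + 5) = 3*(4/3 + 5) = 3*(19/3) = 19)
(T + (R(g(5, 0), 0) - 9))**2 = (19 + (0**2 - 9))**2 = (19 + (0 - 9))**2 = (19 - 9)**2 = 10**2 = 100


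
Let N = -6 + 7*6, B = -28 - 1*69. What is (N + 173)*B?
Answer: -20273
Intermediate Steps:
B = -97 (B = -28 - 69 = -97)
N = 36 (N = -6 + 42 = 36)
(N + 173)*B = (36 + 173)*(-97) = 209*(-97) = -20273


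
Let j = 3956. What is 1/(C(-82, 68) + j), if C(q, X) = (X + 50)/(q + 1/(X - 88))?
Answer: 1641/6489436 ≈ 0.00025287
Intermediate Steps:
C(q, X) = (50 + X)/(q + 1/(-88 + X))
1/(C(-82, 68) + j) = 1/((-4400 + 68² - 38*68)/(1 - 88*(-82) + 68*(-82)) + 3956) = 1/((-4400 + 4624 - 2584)/(1 + 7216 - 5576) + 3956) = 1/(-2360/1641 + 3956) = 1/(6489436/1641) = 1641/6489436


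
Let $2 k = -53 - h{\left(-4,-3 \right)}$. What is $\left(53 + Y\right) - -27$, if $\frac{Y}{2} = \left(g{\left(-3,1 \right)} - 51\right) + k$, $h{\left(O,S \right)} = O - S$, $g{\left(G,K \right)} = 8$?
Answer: $-58$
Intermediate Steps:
$k = -26$ ($k = \frac{-53 - \left(-4 - -3\right)}{2} = \frac{-53 - \left(-4 + 3\right)}{2} = \frac{-53 - -1}{2} = \frac{-53 + 1}{2} = \frac{1}{2} \left(-52\right) = -26$)
$Y = -138$ ($Y = 2 \left(\left(8 - 51\right) - 26\right) = 2 \left(-43 - 26\right) = 2 \left(-69\right) = -138$)
$\left(53 + Y\right) - -27 = \left(53 - 138\right) - -27 = -85 + \left(-99 + 126\right) = -85 + 27 = -58$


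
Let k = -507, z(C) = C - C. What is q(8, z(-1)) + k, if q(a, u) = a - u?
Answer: -499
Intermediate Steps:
z(C) = 0
q(8, z(-1)) + k = (8 - 1*0) - 507 = (8 + 0) - 507 = 8 - 507 = -499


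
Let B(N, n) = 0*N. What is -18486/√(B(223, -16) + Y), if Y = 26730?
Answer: -1027*√330/165 ≈ -113.07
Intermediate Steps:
B(N, n) = 0
-18486/√(B(223, -16) + Y) = -18486/√(0 + 26730) = -18486*√330/2970 = -1027*√330/165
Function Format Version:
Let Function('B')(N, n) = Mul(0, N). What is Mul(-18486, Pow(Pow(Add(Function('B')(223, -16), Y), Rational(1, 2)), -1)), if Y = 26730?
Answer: Mul(Rational(-1027, 165), Pow(330, Rational(1, 2))) ≈ -113.07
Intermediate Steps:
Function('B')(N, n) = 0
Mul(-18486, Pow(Pow(Add(Function('B')(223, -16), Y), Rational(1, 2)), -1)) = Mul(-18486, Pow(Pow(Add(0, 26730), Rational(1, 2)), -1)) = Mul(-18486, Pow(Pow(26730, Rational(1, 2)), -1)) = Mul(-18486, Pow(Mul(9, Pow(330, Rational(1, 2))), -1)) = Mul(-18486, Mul(Rational(1, 2970), Pow(330, Rational(1, 2)))) = Mul(Rational(-1027, 165), Pow(330, Rational(1, 2)))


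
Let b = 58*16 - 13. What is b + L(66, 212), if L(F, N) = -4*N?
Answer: 67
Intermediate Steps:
b = 915 (b = 928 - 13 = 915)
b + L(66, 212) = 915 - 4*212 = 915 - 848 = 67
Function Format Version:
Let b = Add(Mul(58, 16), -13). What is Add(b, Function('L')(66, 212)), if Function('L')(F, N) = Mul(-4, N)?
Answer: 67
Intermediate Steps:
b = 915 (b = Add(928, -13) = 915)
Add(b, Function('L')(66, 212)) = Add(915, Mul(-4, 212)) = Add(915, -848) = 67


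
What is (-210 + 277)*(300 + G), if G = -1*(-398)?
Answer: 46766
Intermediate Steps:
G = 398
(-210 + 277)*(300 + G) = (-210 + 277)*(300 + 398) = 67*698 = 46766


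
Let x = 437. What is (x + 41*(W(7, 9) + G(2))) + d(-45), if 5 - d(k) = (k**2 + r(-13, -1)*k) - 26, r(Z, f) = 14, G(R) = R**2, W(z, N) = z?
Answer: -476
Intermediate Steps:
d(k) = 31 - k**2 - 14*k (d(k) = 5 - ((k**2 + 14*k) - 26) = 5 - (-26 + k**2 + 14*k) = 5 + (26 - k**2 - 14*k) = 31 - k**2 - 14*k)
(x + 41*(W(7, 9) + G(2))) + d(-45) = (437 + 41*(7 + 2**2)) + (31 - 1*(-45)**2 - 14*(-45)) = (437 + 41*(7 + 4)) + (31 - 1*2025 + 630) = (437 + 41*11) + (31 - 2025 + 630) = (437 + 451) - 1364 = 888 - 1364 = -476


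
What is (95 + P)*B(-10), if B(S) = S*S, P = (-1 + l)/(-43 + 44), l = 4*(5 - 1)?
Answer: 11000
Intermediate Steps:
l = 16 (l = 4*4 = 16)
P = 15 (P = (-1 + 16)/(-43 + 44) = 15/1 = 15*1 = 15)
B(S) = S²
(95 + P)*B(-10) = (95 + 15)*(-10)² = 110*100 = 11000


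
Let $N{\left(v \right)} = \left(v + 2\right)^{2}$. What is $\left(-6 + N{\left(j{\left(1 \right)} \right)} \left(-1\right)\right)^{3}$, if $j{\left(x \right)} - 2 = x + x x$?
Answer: $-74088$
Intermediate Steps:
$j{\left(x \right)} = 2 + x + x^{2}$ ($j{\left(x \right)} = 2 + \left(x + x x\right) = 2 + \left(x + x^{2}\right) = 2 + x + x^{2}$)
$N{\left(v \right)} = \left(2 + v\right)^{2}$
$\left(-6 + N{\left(j{\left(1 \right)} \right)} \left(-1\right)\right)^{3} = \left(-6 + \left(2 + \left(2 + 1 + 1^{2}\right)\right)^{2} \left(-1\right)\right)^{3} = \left(-6 + \left(2 + \left(2 + 1 + 1\right)\right)^{2} \left(-1\right)\right)^{3} = \left(-6 + \left(2 + 4\right)^{2} \left(-1\right)\right)^{3} = \left(-6 + 6^{2} \left(-1\right)\right)^{3} = \left(-6 + 36 \left(-1\right)\right)^{3} = \left(-6 - 36\right)^{3} = \left(-42\right)^{3} = -74088$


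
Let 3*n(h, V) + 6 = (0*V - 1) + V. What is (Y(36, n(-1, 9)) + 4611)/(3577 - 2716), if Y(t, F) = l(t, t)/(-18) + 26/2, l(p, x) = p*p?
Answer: 4552/861 ≈ 5.2869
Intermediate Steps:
l(p, x) = p²
n(h, V) = -7/3 + V/3 (n(h, V) = -2 + ((0*V - 1) + V)/3 = -2 + ((0 - 1) + V)/3 = -2 + (-1 + V)/3 = -2 + (-⅓ + V/3) = -7/3 + V/3)
Y(t, F) = 13 - t²/18 (Y(t, F) = t²/(-18) + 26/2 = t²*(-1/18) + 26*(½) = -t²/18 + 13 = 13 - t²/18)
(Y(36, n(-1, 9)) + 4611)/(3577 - 2716) = ((13 - 1/18*36²) + 4611)/(3577 - 2716) = ((13 - 1/18*1296) + 4611)/861 = ((13 - 72) + 4611)*(1/861) = (-59 + 4611)*(1/861) = 4552*(1/861) = 4552/861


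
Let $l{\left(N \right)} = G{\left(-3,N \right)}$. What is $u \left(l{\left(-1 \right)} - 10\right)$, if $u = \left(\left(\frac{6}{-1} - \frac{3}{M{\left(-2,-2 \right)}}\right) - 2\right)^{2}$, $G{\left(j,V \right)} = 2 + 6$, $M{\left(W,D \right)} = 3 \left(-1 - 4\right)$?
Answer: $- \frac{3042}{25} \approx -121.68$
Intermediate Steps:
$M{\left(W,D \right)} = -15$ ($M{\left(W,D \right)} = 3 \left(-5\right) = -15$)
$G{\left(j,V \right)} = 8$
$l{\left(N \right)} = 8$
$u = \frac{1521}{25}$ ($u = \left(\left(\frac{6}{-1} - \frac{3}{-15}\right) - 2\right)^{2} = \left(\left(6 \left(-1\right) - - \frac{1}{5}\right) - 2\right)^{2} = \left(\left(-6 + \frac{1}{5}\right) - 2\right)^{2} = \left(- \frac{29}{5} - 2\right)^{2} = \left(- \frac{39}{5}\right)^{2} = \frac{1521}{25} \approx 60.84$)
$u \left(l{\left(-1 \right)} - 10\right) = \frac{1521 \left(8 - 10\right)}{25} = \frac{1521}{25} \left(-2\right) = - \frac{3042}{25}$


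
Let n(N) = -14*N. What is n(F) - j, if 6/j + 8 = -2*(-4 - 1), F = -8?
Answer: 109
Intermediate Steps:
j = 3 (j = 6/(-8 - 2*(-4 - 1)) = 6/(-8 - 2*(-5)) = 6/(-8 + 10) = 6/2 = 6*(½) = 3)
n(F) - j = -14*(-8) - 1*3 = 112 - 3 = 109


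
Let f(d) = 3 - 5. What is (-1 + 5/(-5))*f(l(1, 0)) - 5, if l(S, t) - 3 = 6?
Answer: -1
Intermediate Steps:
l(S, t) = 9 (l(S, t) = 3 + 6 = 9)
f(d) = -2
(-1 + 5/(-5))*f(l(1, 0)) - 5 = (-1 + 5/(-5))*(-2) - 5 = (-1 - ⅕*5)*(-2) - 5 = (-1 - 1)*(-2) - 5 = -2*(-2) - 5 = 4 - 5 = -1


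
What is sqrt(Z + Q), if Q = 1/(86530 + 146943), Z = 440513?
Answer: 5*sqrt(960488232288018)/233473 ≈ 663.71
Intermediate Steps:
Q = 1/233473 ≈ 4.2832e-6
sqrt(Z + Q) = sqrt(440513 + 1/233473) = sqrt(102847891650/233473) = 5*sqrt(960488232288018)/233473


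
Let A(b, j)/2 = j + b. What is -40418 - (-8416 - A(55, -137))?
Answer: -32166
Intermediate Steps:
A(b, j) = 2*b + 2*j (A(b, j) = 2*(j + b) = 2*(b + j) = 2*b + 2*j)
-40418 - (-8416 - A(55, -137)) = -40418 - (-8416 - (2*55 + 2*(-137))) = -40418 - (-8416 - (110 - 274)) = -40418 - (-8416 - 1*(-164)) = -40418 - (-8416 + 164) = -40418 - 1*(-8252) = -40418 + 8252 = -32166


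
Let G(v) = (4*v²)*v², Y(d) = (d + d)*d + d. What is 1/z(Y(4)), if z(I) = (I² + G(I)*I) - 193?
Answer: 1/241865807 ≈ 4.1345e-9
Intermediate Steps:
Y(d) = d + 2*d² (Y(d) = (2*d)*d + d = 2*d² + d = d + 2*d²)
G(v) = 4*v⁴
z(I) = -193 + I² + 4*I⁵ (z(I) = (I² + (4*I⁴)*I) - 193 = (I² + 4*I⁵) - 193 = -193 + I² + 4*I⁵)
1/z(Y(4)) = 1/(-193 + (4*(1 + 2*4))² + 4*(4*(1 + 2*4))⁵) = 1/(-193 + (4*(1 + 8))² + 4*(4*(1 + 8))⁵) = 1/(-193 + (4*9)² + 4*(4*9)⁵) = 1/(-193 + 36² + 4*36⁵) = 1/(-193 + 1296 + 4*60466176) = 1/(-193 + 1296 + 241864704) = 1/241865807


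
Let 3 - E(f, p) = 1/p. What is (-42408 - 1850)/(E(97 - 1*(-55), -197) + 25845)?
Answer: -8718826/5092057 ≈ -1.7122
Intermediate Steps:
E(f, p) = 3 - 1/p
(-42408 - 1850)/(E(97 - 1*(-55), -197) + 25845) = (-42408 - 1850)/((3 - 1/(-197)) + 25845) = -44258/((3 - 1*(-1/197)) + 25845) = -44258/((3 + 1/197) + 25845) = -44258/(592/197 + 25845) = -44258/5092057/197 = -44258*197/5092057 = -8718826/5092057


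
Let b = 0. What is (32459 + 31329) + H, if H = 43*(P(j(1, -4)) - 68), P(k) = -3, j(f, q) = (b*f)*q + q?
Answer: 60735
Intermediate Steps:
j(f, q) = q (j(f, q) = (0*f)*q + q = 0*q + q = 0 + q = q)
H = -3053 (H = 43*(-3 - 68) = 43*(-71) = -3053)
(32459 + 31329) + H = (32459 + 31329) - 3053 = 63788 - 3053 = 60735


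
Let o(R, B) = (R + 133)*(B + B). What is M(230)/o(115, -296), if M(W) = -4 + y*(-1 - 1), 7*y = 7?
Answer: 3/73408 ≈ 4.0867e-5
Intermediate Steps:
y = 1 (y = (⅐)*7 = 1)
o(R, B) = 2*B*(133 + R) (o(R, B) = (133 + R)*(2*B) = 2*B*(133 + R))
M(W) = -6 (M(W) = -4 + 1*(-1 - 1) = -4 + 1*(-2) = -4 - 2 = -6)
M(230)/o(115, -296) = -6*(-1/(592*(133 + 115))) = -6/(2*(-296)*248) = -6/(-146816) = -6*(-1/146816) = 3/73408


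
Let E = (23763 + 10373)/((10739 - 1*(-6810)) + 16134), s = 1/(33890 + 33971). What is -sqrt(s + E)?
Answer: -sqrt(5295051886982415077)/2285762063 ≈ -1.0067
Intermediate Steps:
s = 1/67861 ≈ 1.4736e-5
E = 34136/33683 (E = 34136/((10739 + 6810) + 16134) = 34136/(17549 + 16134) = 34136/33683 ≈ 1.0134)
-sqrt(s + E) = -sqrt(1/67861 + 34136/33683) = -sqrt(2316536779/2285762063) = -sqrt(5295051886982415077)/2285762063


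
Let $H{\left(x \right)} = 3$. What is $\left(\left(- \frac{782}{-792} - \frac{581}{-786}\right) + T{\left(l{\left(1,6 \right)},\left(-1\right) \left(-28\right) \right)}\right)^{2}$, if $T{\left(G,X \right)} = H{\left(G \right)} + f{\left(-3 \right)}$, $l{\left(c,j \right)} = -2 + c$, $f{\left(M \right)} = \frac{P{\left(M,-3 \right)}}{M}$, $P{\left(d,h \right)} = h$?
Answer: $\frac{88251179041}{2691119376} \approx 32.793$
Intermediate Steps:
$f{\left(M \right)} = - \frac{3}{M}$
$T{\left(G,X \right)} = 4$ ($T{\left(G,X \right)} = 3 - \frac{3}{-3} = 3 - -1 = 3 + 1 = 4$)
$\left(\left(- \frac{782}{-792} - \frac{581}{-786}\right) + T{\left(l{\left(1,6 \right)},\left(-1\right) \left(-28\right) \right)}\right)^{2} = \left(\left(- \frac{782}{-792} - \frac{581}{-786}\right) + 4\right)^{2} = \left(\left(\left(-782\right) \left(- \frac{1}{792}\right) - - \frac{581}{786}\right) + 4\right)^{2} = \left(\left(\frac{391}{396} + \frac{581}{786}\right) + 4\right)^{2} = \left(\frac{89567}{51876} + 4\right)^{2} = \left(\frac{297071}{51876}\right)^{2} = \frac{88251179041}{2691119376}$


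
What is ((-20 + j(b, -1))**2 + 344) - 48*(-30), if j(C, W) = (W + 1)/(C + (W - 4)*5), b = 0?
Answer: 2184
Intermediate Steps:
j(C, W) = (1 + W)/(-20 + C + 5*W) (j(C, W) = (1 + W)/(C + (-4 + W)*5) = (1 + W)/(C + (-20 + 5*W)) = (1 + W)/(-20 + C + 5*W))
((-20 + j(b, -1))**2 + 344) - 48*(-30) = ((-20 + (1 - 1)/(-20 + 0 + 5*(-1)))**2 + 344) - 48*(-30) = ((-20 + 0/(-20 + 0 - 5))**2 + 344) + 1440 = ((-20 + 0/(-25))**2 + 344) + 1440 = ((-20 - 1/25*0)**2 + 344) + 1440 = ((-20 + 0)**2 + 344) + 1440 = ((-20)**2 + 344) + 1440 = (400 + 344) + 1440 = 744 + 1440 = 2184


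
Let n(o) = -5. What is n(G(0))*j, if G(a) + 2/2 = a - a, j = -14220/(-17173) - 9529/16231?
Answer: -335816515/278734963 ≈ -1.2048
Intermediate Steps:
j = 67163303/278734963 (j = -14220*(-1/17173) - 9529*1/16231 = 14220/17173 - 9529/16231 = 67163303/278734963 ≈ 0.24096)
G(a) = -1 (G(a) = -1 + (a - a) = -1 + 0 = -1)
n(G(0))*j = -5*67163303/278734963 = -335816515/278734963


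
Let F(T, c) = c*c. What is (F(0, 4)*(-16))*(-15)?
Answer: 3840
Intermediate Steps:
F(T, c) = c²
(F(0, 4)*(-16))*(-15) = (4²*(-16))*(-15) = (16*(-16))*(-15) = -256*(-15) = 3840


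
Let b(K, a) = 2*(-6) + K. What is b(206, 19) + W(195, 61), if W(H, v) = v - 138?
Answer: 117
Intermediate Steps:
b(K, a) = -12 + K
W(H, v) = -138 + v
b(206, 19) + W(195, 61) = (-12 + 206) + (-138 + 61) = 194 - 77 = 117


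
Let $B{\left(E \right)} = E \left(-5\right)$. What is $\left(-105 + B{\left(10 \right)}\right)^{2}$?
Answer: $24025$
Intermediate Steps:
$B{\left(E \right)} = - 5 E$
$\left(-105 + B{\left(10 \right)}\right)^{2} = \left(-105 - 50\right)^{2} = \left(-155\right)^{2} = 24025$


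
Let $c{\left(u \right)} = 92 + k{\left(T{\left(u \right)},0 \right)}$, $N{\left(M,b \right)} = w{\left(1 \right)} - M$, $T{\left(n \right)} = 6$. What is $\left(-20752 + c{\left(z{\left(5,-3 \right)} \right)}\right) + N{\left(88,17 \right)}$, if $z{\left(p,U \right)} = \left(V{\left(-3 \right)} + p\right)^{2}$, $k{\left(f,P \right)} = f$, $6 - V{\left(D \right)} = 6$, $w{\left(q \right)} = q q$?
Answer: $-20741$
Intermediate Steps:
$w{\left(q \right)} = q^{2}$
$V{\left(D \right)} = 0$ ($V{\left(D \right)} = 6 - 6 = 0$)
$N{\left(M,b \right)} = 1 - M$ ($N{\left(M,b \right)} = 1^{2} - M = 1 - M$)
$z{\left(p,U \right)} = p^{2}$ ($z{\left(p,U \right)} = \left(0 + p\right)^{2} = p^{2}$)
$c{\left(u \right)} = 98$ ($c{\left(u \right)} = 92 + 6 = 98$)
$\left(-20752 + c{\left(z{\left(5,-3 \right)} \right)}\right) + N{\left(88,17 \right)} = \left(-20752 + 98\right) + \left(1 - 88\right) = -20654 + \left(1 - 88\right) = -20654 - 87 = -20741$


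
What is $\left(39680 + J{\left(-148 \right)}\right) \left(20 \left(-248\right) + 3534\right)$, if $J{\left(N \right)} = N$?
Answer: $-56372632$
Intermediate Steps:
$\left(39680 + J{\left(-148 \right)}\right) \left(20 \left(-248\right) + 3534\right) = \left(39680 - 148\right) \left(20 \left(-248\right) + 3534\right) = 39532 \left(-4960 + 3534\right) = 39532 \left(-1426\right) = -56372632$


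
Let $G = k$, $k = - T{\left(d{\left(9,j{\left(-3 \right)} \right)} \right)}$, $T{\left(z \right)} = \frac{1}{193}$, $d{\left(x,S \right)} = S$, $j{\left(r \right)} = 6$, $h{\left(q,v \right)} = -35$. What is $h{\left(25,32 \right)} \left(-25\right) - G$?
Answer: $\frac{168876}{193} \approx 875.0$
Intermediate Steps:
$T{\left(z \right)} = \frac{1}{193}$
$k = - \frac{1}{193}$ ($k = \left(-1\right) \frac{1}{193} = - \frac{1}{193} \approx -0.0051813$)
$G = - \frac{1}{193} \approx -0.0051813$
$h{\left(25,32 \right)} \left(-25\right) - G = \left(-35\right) \left(-25\right) - - \frac{1}{193} = 875 + \frac{1}{193} = \frac{168876}{193}$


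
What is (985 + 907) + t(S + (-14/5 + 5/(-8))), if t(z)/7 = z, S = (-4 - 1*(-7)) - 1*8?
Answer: 73321/40 ≈ 1833.0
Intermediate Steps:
S = -5 (S = (-4 + 7) - 8 = 3 - 8 = -5)
t(z) = 7*z
(985 + 907) + t(S + (-14/5 + 5/(-8))) = (985 + 907) + 7*(-5 + (-14/5 + 5/(-8))) = 1892 + 7*(-5 + (-14*1/5 + 5*(-1/8))) = 1892 + 7*(-5 + (-14/5 - 5/8)) = 1892 + 7*(-5 - 137/40) = 1892 + 7*(-337/40) = 1892 - 2359/40 = 73321/40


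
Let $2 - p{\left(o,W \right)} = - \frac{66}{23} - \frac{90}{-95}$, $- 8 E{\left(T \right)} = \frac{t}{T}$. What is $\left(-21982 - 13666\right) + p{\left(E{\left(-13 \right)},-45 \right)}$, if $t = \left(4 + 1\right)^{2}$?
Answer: $- \frac{15576462}{437} \approx -35644.0$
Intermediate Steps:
$t = 25$ ($t = 5^{2} = 25$)
$E{\left(T \right)} = - \frac{25}{8 T}$ ($E{\left(T \right)} = - \frac{25 \frac{1}{T}}{8} = - \frac{25}{8 T}$)
$p{\left(o,W \right)} = \frac{1714}{437}$ ($p{\left(o,W \right)} = 2 - \left(- \frac{66}{23} - \frac{90}{-95}\right) = 2 - \left(\left(-66\right) \frac{1}{23} - - \frac{18}{19}\right) = 2 - \left(- \frac{66}{23} + \frac{18}{19}\right) = 2 - - \frac{840}{437} = 2 + \frac{840}{437} = \frac{1714}{437}$)
$\left(-21982 - 13666\right) + p{\left(E{\left(-13 \right)},-45 \right)} = \left(-21982 - 13666\right) + \frac{1714}{437} = -35648 + \frac{1714}{437} = - \frac{15576462}{437}$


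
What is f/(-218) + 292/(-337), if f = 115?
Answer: -102411/73466 ≈ -1.3940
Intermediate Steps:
f/(-218) + 292/(-337) = 115/(-218) + 292/(-337) = 115*(-1/218) + 292*(-1/337) = -115/218 - 292/337 = -102411/73466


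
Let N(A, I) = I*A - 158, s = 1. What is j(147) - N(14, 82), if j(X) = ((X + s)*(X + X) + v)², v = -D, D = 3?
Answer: 1893032091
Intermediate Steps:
v = -3 (v = -1*3 = -3)
N(A, I) = -158 + A*I (N(A, I) = A*I - 158 = -158 + A*I)
j(X) = (-3 + 2*X*(1 + X))² (j(X) = ((X + 1)*(X + X) - 3)² = ((1 + X)*(2*X) - 3)² = (2*X*(1 + X) - 3)² = (-3 + 2*X*(1 + X))²)
j(147) - N(14, 82) = (-3 + 2*147 + 2*147²)² - (-158 + 14*82) = (-3 + 294 + 2*21609)² - (-158 + 1148) = (-3 + 294 + 43218)² - 1*990 = 43509² - 990 = 1893033081 - 990 = 1893032091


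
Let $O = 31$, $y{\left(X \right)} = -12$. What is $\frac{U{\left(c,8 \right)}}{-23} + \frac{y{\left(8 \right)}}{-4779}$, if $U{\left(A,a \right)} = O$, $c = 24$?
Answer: $- \frac{49291}{36639} \approx -1.3453$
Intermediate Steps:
$U{\left(A,a \right)} = 31$
$\frac{U{\left(c,8 \right)}}{-23} + \frac{y{\left(8 \right)}}{-4779} = \frac{31}{-23} - \frac{12}{-4779} = 31 \left(- \frac{1}{23}\right) - - \frac{4}{1593} = - \frac{31}{23} + \frac{4}{1593} = - \frac{49291}{36639}$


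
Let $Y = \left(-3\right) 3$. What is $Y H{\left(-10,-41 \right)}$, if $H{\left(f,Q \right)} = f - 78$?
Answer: $792$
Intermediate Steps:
$H{\left(f,Q \right)} = -78 + f$
$Y = -9$
$Y H{\left(-10,-41 \right)} = - 9 \left(-78 - 10\right) = \left(-9\right) \left(-88\right) = 792$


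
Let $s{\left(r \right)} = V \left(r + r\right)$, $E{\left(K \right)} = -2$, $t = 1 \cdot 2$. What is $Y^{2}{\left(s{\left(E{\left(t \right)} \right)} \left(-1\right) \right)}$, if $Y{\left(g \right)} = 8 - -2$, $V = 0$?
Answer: $100$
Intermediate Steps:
$t = 2$
$s{\left(r \right)} = 0$ ($s{\left(r \right)} = 0 \left(r + r\right) = 0 \cdot 2 r = 0$)
$Y{\left(g \right)} = 10$ ($Y{\left(g \right)} = 8 + 2 = 10$)
$Y^{2}{\left(s{\left(E{\left(t \right)} \right)} \left(-1\right) \right)} = 10^{2} = 100$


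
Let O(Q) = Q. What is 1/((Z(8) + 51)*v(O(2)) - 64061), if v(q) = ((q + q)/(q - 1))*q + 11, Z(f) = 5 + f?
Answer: -1/62845 ≈ -1.5912e-5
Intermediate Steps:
v(q) = 11 + 2*q²/(-1 + q) (v(q) = ((2*q)/(-1 + q))*q + 11 = (2*q/(-1 + q))*q + 11 = 2*q²/(-1 + q) + 11 = 11 + 2*q²/(-1 + q))
1/((Z(8) + 51)*v(O(2)) - 64061) = 1/(((5 + 8) + 51)*((-11 + 2*2² + 11*2)/(-1 + 2)) - 64061) = 1/((13 + 51)*((-11 + 2*4 + 22)/1) - 64061) = 1/(64*(1*(-11 + 8 + 22)) - 64061) = 1/(64*(1*19) - 64061) = 1/(64*19 - 64061) = 1/(1216 - 64061) = 1/(-62845) = -1/62845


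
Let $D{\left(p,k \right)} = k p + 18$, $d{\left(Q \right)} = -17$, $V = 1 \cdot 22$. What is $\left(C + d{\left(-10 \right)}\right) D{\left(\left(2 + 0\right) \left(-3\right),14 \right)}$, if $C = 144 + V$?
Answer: $-9834$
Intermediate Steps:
$V = 22$
$D{\left(p,k \right)} = 18 + k p$
$C = 166$ ($C = 144 + 22 = 166$)
$\left(C + d{\left(-10 \right)}\right) D{\left(\left(2 + 0\right) \left(-3\right),14 \right)} = \left(166 - 17\right) \left(18 + 14 \left(2 + 0\right) \left(-3\right)\right) = 149 \left(18 + 14 \cdot 2 \left(-3\right)\right) = 149 \left(18 + 14 \left(-6\right)\right) = 149 \left(18 - 84\right) = 149 \left(-66\right) = -9834$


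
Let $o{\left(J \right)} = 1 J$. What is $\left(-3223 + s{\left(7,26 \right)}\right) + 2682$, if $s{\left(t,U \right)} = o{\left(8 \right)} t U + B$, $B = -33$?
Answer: $882$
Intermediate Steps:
$o{\left(J \right)} = J$
$s{\left(t,U \right)} = -33 + 8 U t$ ($s{\left(t,U \right)} = 8 t U - 33 = 8 U t - 33 = -33 + 8 U t$)
$\left(-3223 + s{\left(7,26 \right)}\right) + 2682 = \left(-3223 - \left(33 - 1456\right)\right) + 2682 = \left(-3223 + \left(-33 + 1456\right)\right) + 2682 = \left(-3223 + 1423\right) + 2682 = -1800 + 2682 = 882$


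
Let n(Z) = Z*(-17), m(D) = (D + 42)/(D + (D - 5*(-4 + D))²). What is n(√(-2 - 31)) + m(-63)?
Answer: -21/73921 - 17*I*√33 ≈ -0.00028409 - 97.658*I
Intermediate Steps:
m(D) = (42 + D)/(D + (20 - 4*D)²) (m(D) = (42 + D)/(D + (D + (20 - 5*D))²) = (42 + D)/(D + (20 - 4*D)²))
n(Z) = -17*Z
n(√(-2 - 31)) + m(-63) = -17*√(-2 - 31) + (42 - 63)/(-63 + 16*(-5 - 63)²) = -17*I*√33 - 21/(-63 + 16*(-68)²) = -17*I*√33 - 21/(-63 + 16*4624) = -17*I*√33 - 21/(-63 + 73984) = -17*I*√33 - 21/73921 = -21/73921 - 17*I*√33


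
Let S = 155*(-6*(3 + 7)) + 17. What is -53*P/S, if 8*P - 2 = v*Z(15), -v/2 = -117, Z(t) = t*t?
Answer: 697639/18566 ≈ 37.576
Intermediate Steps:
Z(t) = t²
S = -9283 (S = 155*(-6*10) + 17 = 155*(-60) + 17 = -9300 + 17 = -9283)
v = 234 (v = -2*(-117) = 234)
P = 13163/2 (P = ¼ + (234*15²)/8 = ¼ + (234*225)/8 = ¼ + (⅛)*52650 = ¼ + 26325/4 = 13163/2 ≈ 6581.5)
-53*P/S = -697639/(2*(-9283)) = -697639*(-1)/(2*9283) = -53*(-13163/18566) = 697639/18566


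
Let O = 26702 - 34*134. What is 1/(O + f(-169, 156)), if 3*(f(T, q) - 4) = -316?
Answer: 3/66134 ≈ 4.5362e-5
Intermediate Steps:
f(T, q) = -304/3 (f(T, q) = 4 + (⅓)*(-316) = 4 - 316/3 = -304/3)
O = 22146 (O = 26702 - 1*4556 = 26702 - 4556 = 22146)
1/(O + f(-169, 156)) = 1/(22146 - 304/3) = 1/(66134/3) = 3/66134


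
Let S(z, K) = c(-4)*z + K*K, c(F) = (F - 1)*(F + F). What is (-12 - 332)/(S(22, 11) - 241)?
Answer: -43/95 ≈ -0.45263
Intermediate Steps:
c(F) = 2*F*(-1 + F) (c(F) = (-1 + F)*(2*F) = 2*F*(-1 + F))
S(z, K) = K² + 40*z (S(z, K) = (2*(-4)*(-1 - 4))*z + K*K = (2*(-4)*(-5))*z + K² = 40*z + K² = K² + 40*z)
(-12 - 332)/(S(22, 11) - 241) = (-12 - 332)/((11² + 40*22) - 241) = -344/((121 + 880) - 241) = -344/(1001 - 241) = -344/760 = -344*1/760 = -43/95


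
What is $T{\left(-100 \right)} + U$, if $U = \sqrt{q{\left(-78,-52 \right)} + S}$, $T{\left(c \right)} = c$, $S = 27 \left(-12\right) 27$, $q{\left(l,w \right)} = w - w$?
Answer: $-100 + 54 i \sqrt{3} \approx -100.0 + 93.531 i$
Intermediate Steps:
$q{\left(l,w \right)} = 0$
$S = -8748$ ($S = \left(-324\right) 27 = -8748$)
$U = 54 i \sqrt{3}$ ($U = \sqrt{0 - 8748} = \sqrt{-8748} = 54 i \sqrt{3} \approx 93.531 i$)
$T{\left(-100 \right)} + U = -100 + 54 i \sqrt{3}$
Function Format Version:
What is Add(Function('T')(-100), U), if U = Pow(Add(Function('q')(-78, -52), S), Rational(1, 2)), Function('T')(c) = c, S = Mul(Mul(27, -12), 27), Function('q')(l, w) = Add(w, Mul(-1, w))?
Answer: Add(-100, Mul(54, I, Pow(3, Rational(1, 2)))) ≈ Add(-100.00, Mul(93.531, I))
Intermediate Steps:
Function('q')(l, w) = 0
S = -8748 (S = Mul(-324, 27) = -8748)
U = Mul(54, I, Pow(3, Rational(1, 2))) (U = Pow(Add(0, -8748), Rational(1, 2)) = Pow(-8748, Rational(1, 2)) = Mul(54, I, Pow(3, Rational(1, 2))) ≈ Mul(93.531, I))
Add(Function('T')(-100), U) = Add(-100, Mul(54, I, Pow(3, Rational(1, 2))))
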